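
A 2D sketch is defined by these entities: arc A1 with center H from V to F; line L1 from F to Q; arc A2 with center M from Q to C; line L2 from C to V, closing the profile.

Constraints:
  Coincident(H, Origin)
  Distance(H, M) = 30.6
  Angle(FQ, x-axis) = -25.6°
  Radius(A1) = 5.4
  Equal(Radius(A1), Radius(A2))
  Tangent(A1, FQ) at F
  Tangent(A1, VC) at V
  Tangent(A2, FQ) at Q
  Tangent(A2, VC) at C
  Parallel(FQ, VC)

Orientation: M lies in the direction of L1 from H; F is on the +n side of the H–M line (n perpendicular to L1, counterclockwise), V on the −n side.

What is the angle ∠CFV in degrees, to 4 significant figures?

70.56°

The slot axis is L1's direction at -25.6°, so u = (cos -25.6°, sin -25.6°) = (0.9018, -0.4321) and n = (−sin -25.6°, cos -25.6°) = (0.4321, 0.9018). H is at the origin and M lies 30.6 along u from H, so M = 30.6·u = (27.60, -13.22). Tangency of A1 to both parallel lines with radius 5.4 puts F and V at H ± 5.4·n: F = (2.333, 4.870), V = (-2.333, -4.870). Equal radii place Q and C the same way about M: Q = M + 5.4·n = (29.93, -8.352), C = M − 5.4·n = (25.26, -18.09). Then cos ∠CFV = FC·FV / (|FC||FV|), giving 70.56°.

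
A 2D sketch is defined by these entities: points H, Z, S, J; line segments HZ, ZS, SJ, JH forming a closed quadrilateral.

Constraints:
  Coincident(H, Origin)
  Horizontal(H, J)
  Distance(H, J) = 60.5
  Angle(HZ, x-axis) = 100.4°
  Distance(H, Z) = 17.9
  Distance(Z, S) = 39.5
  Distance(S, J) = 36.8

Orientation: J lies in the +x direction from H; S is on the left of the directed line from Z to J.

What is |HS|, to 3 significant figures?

44.2

H is at the origin; H and J share the same y with |HJ| = 60.5 and J in +x, so J = (60.5, 0). HZ runs at 100.4° with |HZ| = 17.9, so Z = (-3.23, 17.6). S is determined by |ZS| = 39.5 and |SJ| = 36.8 together: it lies at the intersection of circle(Z, 39.5) and circle(J, 36.8). With |ZJ| = 66.1, the foot of the radical line on ZJ is 34.6 from Z and the perpendicular offset is √(39.5² − 34.6²) = 19.0. Taking the left-of-ZJ solution: S = (35.2, 26.7).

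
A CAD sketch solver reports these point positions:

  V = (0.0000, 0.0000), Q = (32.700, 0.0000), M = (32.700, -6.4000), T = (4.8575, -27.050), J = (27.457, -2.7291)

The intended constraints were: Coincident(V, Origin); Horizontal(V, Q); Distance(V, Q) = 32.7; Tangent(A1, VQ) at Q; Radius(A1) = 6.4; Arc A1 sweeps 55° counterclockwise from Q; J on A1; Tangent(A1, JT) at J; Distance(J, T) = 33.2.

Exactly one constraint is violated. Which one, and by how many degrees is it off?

Tangent(A1, JT) at J — off by 7.90°.

V = (0.00, 0.00) ✓; V.y = 0.00, Q.y = 0.00 ✓; |VQ| = 32.70 ✓; ∠(MQ, QV) = 90.00° ✓; |MQ| = 6.400 ✓; bearing(M→J) − bearing(M→Q) = 55.00° ✓; |MJ| = 6.400 ✓; ∠(MJ, JT) = 97.90° ✗; |JT| = 33.20 ✓.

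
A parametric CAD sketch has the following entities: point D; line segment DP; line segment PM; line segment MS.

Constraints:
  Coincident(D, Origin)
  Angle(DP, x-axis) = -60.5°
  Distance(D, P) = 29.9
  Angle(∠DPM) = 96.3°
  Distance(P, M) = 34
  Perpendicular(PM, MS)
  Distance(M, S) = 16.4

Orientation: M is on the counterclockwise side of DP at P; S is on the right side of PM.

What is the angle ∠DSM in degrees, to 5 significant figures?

38.951°

D is at the origin; DP runs at -60.5° with length 29.9, so P = 29.9·(cos -60.5°, sin -60.5°) = (14.723, -26.024). ∠DPM = 96.3°, so PM runs at -60.5° + (180° − 96.3°) = 23.200° from the x-axis; with |PM| = 34.0, M = P + 34.0·(cos 23.200°, sin 23.200°) = (45.974, -12.630). PM ⟂ MS; with |MS| = 16.4 on the right of PM, S = M + 16.4·(0.39394, -0.91914) = (52.435, -27.703). Then cos ∠DSM = SD·SM / (|SD||SM|), giving 38.951°.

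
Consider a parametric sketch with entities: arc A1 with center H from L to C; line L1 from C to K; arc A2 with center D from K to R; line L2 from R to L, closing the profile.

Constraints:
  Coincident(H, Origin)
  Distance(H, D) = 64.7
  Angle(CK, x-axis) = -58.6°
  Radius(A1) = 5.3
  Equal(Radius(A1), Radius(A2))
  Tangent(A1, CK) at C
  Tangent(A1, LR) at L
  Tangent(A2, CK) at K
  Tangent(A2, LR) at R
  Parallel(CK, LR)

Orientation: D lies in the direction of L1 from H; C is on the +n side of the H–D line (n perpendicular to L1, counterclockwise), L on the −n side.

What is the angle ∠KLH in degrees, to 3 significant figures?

80.7°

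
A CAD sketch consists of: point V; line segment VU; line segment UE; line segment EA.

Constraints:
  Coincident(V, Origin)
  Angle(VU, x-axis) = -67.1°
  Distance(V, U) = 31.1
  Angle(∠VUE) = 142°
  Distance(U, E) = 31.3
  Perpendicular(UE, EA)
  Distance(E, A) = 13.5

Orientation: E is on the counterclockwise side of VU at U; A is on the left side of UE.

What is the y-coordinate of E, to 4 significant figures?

-43.87

V is at the origin; VU runs at -67.1° with length 31.1, so U = 31.1·(cos -67.1°, sin -67.1°) = (12.10, -28.65). ∠VUE = 142.0°, so UE runs at -67.1° + (180° − 142.0°) = -29.10° from the x-axis; with |UE| = 31.3, E = U + 31.3·(cos -29.10°, sin -29.10°) = (39.45, -43.87). So E.y = -43.87.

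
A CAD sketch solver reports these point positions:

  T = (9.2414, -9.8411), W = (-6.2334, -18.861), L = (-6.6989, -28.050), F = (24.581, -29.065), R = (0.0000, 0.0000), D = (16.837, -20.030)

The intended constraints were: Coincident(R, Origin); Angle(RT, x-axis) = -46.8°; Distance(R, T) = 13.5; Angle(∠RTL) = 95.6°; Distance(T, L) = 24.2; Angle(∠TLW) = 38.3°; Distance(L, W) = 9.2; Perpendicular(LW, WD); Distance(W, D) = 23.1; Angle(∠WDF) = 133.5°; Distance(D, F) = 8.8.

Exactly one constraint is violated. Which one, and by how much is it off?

Distance(D, F) = 8.8 — off by 3.10.

R = (0.00, 0.00) ✓; RT at -46.80° ✓; |RT| = 13.50 ✓; ∠RTL = 95.60° ✓; |TL| = 24.20 ✓; ∠TLW = 38.30° ✓; |LW| = 9.201 ✓; ∠(LW, WD) = 90.00° ✓; |WD| = 23.10 ✓; ∠WDF = 133.5° ✓; |DF| = 11.90 ✗.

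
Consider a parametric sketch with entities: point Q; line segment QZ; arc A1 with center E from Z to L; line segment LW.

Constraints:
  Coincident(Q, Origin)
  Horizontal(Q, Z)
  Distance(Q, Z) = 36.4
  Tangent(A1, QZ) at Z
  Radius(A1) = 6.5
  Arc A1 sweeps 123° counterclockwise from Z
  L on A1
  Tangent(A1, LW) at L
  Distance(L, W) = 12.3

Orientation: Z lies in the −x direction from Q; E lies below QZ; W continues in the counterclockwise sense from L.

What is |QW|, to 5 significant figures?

40.621

On A1, Z sits at bearing 90° from E; a 123° counterclockwise sweep puts L at bearing 213°, so L = E + 6.5·(cos 213°, sin 213°) = (-41.851, -10.040). A1 meets LW tangentially, so EL is at right angles to LW, so LW runs along (−sin 213°, cos 213°); with |LW| = 12.3, W = (-35.152, -20.356). Then |QW| = |W − Q| = 40.621.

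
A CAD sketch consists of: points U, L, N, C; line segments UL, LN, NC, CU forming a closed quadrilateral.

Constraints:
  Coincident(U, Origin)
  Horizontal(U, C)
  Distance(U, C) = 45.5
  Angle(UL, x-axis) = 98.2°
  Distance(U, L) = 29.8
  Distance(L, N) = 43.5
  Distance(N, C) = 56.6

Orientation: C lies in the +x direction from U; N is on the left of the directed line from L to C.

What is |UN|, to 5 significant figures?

63.002

Checks: |LN| = 43.50 ✓; |NC| = 56.60 ✓.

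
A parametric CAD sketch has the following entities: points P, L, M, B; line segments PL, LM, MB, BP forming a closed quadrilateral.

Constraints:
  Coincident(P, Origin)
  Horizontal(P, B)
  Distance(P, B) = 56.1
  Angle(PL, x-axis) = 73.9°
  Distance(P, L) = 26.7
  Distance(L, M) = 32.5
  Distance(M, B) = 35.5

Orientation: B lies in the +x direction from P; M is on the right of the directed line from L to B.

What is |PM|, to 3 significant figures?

21.2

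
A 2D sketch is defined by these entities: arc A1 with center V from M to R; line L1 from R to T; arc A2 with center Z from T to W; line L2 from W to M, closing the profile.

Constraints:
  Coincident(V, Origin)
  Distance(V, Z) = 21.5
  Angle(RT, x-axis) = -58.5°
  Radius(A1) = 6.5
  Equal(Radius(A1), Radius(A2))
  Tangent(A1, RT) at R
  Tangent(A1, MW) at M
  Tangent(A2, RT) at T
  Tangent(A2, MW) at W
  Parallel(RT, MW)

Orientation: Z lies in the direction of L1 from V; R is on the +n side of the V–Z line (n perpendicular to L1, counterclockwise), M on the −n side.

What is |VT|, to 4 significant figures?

22.46

Tangency of A1 to both parallel lines with radius 6.5 puts R and M at V ± 6.5·n: R = (5.542, 3.396), M = (-5.542, -3.396). Equal radii place T and W the same way about Z: T = Z + 6.5·n = (16.78, -14.94), W = Z − 6.5·n = (5.692, -21.73). Then |VT| = |T − V| = 22.46.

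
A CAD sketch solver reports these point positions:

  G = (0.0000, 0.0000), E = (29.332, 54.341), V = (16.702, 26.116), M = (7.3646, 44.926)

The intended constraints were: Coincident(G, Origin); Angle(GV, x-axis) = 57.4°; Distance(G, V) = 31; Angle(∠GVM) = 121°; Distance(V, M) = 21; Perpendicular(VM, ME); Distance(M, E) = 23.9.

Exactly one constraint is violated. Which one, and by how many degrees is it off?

Perpendicular(VM, ME) — off by 3.20°.

G = (0.00, 0.00) ✓; GV at 57.40° ✓; |GV| = 31.00 ✓; ∠GVM = 121.0° ✓; |VM| = 21.00 ✓; ∠(VM, ME) = 93.20° ✗; |ME| = 23.90 ✓.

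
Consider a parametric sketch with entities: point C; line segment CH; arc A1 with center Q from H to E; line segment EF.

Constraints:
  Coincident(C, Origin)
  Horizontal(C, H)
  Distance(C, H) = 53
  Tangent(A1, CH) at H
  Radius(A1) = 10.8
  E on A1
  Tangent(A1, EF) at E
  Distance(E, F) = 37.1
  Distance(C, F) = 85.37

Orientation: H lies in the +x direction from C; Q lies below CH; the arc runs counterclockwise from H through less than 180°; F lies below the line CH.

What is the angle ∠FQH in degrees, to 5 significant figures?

148.17°

Checks: |QE| = 10.80 ✓; ∠(QE, EF) = 90.00° ✓; |EF| = 37.10 ✓; |CF| = 85.37 ✓.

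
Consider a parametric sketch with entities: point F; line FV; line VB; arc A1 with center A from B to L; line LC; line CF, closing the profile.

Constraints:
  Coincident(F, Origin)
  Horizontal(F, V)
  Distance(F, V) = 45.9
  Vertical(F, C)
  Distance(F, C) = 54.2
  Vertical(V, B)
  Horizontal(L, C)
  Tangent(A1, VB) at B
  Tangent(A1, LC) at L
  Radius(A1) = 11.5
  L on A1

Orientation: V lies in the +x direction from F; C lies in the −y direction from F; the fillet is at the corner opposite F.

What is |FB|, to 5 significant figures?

62.691

F is at the origin; FV is horizontal with |FV| = 45.9 and V on the +x side, so V = (45.900, 0.0000). F and C share the same x with |FC| = 54.2 and C on the −y side, so C = (0.0000, -54.200). The virtual corner opposite F is at (45.900, -54.200). Since A1 is tangent to VB there, AB ⟂ VB and A1 meets LC tangentially, so AL is at right angles to LC, with radius 11.5, so the center A sits 11.5 in from both sides at A = (34.400, -42.700). That places the tangent points at B = (45.900, -42.700) on VB and L = (34.400, -54.200) on LC. Then |FB| = |B − F| = 62.691.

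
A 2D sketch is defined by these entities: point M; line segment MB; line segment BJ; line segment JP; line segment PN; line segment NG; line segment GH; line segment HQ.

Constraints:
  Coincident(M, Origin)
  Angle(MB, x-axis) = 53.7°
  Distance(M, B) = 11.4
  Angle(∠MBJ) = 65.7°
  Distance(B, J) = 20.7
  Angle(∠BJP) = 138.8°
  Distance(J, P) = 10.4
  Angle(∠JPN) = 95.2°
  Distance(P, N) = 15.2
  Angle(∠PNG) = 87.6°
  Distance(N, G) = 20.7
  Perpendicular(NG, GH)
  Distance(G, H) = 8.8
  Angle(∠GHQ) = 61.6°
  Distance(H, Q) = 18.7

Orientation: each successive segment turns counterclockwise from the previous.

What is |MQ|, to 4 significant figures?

13.07

NG is perpendicular to GH, so GH runs at 116.4°; with |GH| = 8.8, H = (-1.766, 11.62). ∠GHQ = 61.6° gives HQ at -125.2° from the x-axis; with |HQ| = 18.7, Q = (-12.55, -3.663). Then |MQ| = |Q − M| = 13.07.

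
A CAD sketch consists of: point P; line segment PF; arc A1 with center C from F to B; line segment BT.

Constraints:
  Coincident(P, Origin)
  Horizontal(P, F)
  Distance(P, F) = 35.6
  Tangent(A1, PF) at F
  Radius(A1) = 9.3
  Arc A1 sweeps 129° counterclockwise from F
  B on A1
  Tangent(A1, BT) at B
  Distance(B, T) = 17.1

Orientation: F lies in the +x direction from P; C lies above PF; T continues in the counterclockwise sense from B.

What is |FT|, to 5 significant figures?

28.661

P is at the origin; PF is horizontal with |PF| = 35.6 and F on the +x side, so F = (35.600, 0.0000). Since A1 is tangent to PF there, CF ⟂ PF, so C = F + (0, 9.3) = (35.600, 9.3000). On A1, F sits at bearing -90° from C; a 129° counterclockwise sweep puts B at bearing 39°, so B = C + 9.3·(cos 39°, sin 39°) = (42.827, 15.153). Tangency of A1 to BT means the radius CB is perpendicular to BT, so BT runs along (−sin 39°, cos 39°); with |BT| = 17.1, T = (32.066, 28.442). Then |FT| = |T − F| = 28.661.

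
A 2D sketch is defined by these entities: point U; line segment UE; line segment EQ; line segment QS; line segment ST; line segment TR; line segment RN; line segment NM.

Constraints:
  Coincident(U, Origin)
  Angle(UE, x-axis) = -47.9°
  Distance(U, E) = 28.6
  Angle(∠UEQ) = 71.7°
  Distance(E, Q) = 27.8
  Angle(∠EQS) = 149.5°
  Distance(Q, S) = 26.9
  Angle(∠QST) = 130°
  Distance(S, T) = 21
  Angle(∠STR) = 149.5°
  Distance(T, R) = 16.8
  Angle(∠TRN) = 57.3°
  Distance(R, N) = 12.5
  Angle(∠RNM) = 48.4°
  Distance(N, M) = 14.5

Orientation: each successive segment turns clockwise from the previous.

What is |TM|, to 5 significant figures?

7.0235

U is at the origin; UE runs at -47.9° with length 28.6, so E = (19.174, -21.221). ∠UEQ = 71.7° gives EQ at -156.20° from the x-axis; with |EQ| = 27.8, Q = (-6.2617, -32.439). ∠EQS = 149.5° gives QS at 173.30° from the x-axis; with |QS| = 26.9, S = (-32.978, -29.301). ∠QST = 130.0° gives ST at 123.30° from the x-axis; with |ST| = 21.0, T = (-44.507, -11.749). ∠STR = 149.5° gives TR at 92.800° from the x-axis; with |TR| = 16.8, R = (-45.328, 5.0313). ∠TRN = 57.3° gives RN at -29.900° from the x-axis; with |RN| = 12.5, N = (-34.492, -1.1998). ∠RNM = 48.4° gives NM at -161.50° from the x-axis; with |NM| = 14.5, M = (-48.243, -5.8007). Then |TM| = |M − T| = 7.0235.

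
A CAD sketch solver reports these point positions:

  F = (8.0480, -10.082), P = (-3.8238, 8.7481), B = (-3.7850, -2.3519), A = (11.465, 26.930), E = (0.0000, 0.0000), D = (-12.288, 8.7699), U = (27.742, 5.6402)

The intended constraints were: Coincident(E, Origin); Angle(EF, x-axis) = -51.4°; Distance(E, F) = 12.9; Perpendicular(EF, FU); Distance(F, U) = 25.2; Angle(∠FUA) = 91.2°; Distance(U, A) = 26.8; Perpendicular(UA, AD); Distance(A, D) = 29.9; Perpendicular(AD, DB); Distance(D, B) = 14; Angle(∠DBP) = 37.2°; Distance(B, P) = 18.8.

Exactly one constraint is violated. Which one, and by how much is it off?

Distance(B, P) = 18.8 — off by 7.70.

E = (0.00, 0.00) ✓; EF at -51.40° ✓; |EF| = 12.90 ✓; ∠(EF, FU) = 90.00° ✓; |FU| = 25.20 ✓; ∠FUA = 91.20° ✓; |UA| = 26.80 ✓; ∠(UA, AD) = 90.00° ✓; |AD| = 29.90 ✓; ∠(AD, DB) = 90.00° ✓; |DB| = 14.00 ✓; ∠DBP = 37.20° ✓; |BP| = 11.10 ✗.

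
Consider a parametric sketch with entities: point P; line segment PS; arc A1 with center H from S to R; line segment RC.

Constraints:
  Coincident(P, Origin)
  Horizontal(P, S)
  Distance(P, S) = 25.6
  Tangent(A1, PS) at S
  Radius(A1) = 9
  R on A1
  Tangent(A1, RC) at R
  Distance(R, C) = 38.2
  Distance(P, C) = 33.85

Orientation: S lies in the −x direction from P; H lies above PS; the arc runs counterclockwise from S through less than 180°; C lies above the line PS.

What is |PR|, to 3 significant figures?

18.8

Checks: P = (0.00, 0.00) ✓; |HS| = 9.000 ✓; |HR| = 9.000 ✓; ∠(HR, RC) = 90.00° ✓; |RC| = 38.20 ✓; |PC| = 33.85 ✓.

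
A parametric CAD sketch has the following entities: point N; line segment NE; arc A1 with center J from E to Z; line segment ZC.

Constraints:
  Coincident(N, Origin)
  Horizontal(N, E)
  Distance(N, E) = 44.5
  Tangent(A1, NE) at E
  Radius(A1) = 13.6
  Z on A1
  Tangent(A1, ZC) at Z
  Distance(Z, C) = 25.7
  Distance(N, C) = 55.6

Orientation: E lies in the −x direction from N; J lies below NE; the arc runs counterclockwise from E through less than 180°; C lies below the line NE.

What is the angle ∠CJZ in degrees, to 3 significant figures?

62.1°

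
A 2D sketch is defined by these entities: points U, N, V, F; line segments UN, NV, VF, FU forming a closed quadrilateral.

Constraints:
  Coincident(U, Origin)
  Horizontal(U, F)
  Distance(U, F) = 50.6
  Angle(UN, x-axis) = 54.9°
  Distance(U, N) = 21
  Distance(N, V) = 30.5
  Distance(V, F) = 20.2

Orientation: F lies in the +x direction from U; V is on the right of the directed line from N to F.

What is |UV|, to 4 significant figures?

32.08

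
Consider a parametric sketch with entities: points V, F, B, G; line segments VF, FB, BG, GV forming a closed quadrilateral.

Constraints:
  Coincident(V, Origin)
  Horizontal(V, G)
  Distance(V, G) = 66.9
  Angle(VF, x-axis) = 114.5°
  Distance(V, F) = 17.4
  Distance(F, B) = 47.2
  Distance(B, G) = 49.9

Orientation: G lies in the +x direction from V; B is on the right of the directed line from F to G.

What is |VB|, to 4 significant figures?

30.55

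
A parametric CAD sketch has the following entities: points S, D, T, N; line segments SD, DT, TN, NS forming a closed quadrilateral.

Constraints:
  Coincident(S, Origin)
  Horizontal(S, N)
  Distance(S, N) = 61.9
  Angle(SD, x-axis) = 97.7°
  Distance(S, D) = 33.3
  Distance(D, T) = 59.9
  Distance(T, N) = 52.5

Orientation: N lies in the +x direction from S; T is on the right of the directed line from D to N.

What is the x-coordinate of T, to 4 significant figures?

15.02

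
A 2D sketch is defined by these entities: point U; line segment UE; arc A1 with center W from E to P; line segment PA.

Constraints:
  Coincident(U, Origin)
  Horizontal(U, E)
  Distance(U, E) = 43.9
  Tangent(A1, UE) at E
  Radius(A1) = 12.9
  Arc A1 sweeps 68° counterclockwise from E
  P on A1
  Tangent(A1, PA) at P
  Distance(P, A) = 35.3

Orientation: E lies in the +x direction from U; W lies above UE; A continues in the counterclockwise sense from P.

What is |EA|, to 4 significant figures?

47.94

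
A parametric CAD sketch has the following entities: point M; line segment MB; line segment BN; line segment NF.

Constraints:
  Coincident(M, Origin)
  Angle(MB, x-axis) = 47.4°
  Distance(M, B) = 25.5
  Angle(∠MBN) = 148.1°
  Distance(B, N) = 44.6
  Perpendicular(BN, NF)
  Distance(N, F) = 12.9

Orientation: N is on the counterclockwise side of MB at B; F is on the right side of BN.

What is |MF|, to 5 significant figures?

71.306

M is at the origin; MB runs at 47.4° with length 25.5, so B = 25.5·(cos 47.4°, sin 47.4°) = (17.260, 18.770). ∠MBN = 148.1°, so BN runs at 47.4° + (180° − 148.1°) = 79.300° from the x-axis; with |BN| = 44.6, N = B + 44.6·(cos 79.300°, sin 79.300°) = (25.541, 62.595). BN ⟂ NF; with |NF| = 12.9 on the right of BN, F = N + 12.9·(0.98261, -0.18567) = (38.217, 60.200). Then |MF| = |F − M| = 71.306.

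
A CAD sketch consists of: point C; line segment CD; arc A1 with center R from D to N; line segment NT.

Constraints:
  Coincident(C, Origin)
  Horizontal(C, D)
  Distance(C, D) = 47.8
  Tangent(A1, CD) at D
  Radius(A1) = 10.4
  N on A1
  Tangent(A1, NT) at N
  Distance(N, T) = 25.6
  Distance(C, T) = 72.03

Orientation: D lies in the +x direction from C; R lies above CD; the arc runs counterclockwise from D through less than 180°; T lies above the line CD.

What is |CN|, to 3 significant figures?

58.4

Checks: ∠(RD, DC) = 90.00° ✓; |RN| = 10.40 ✓; ∠(RN, NT) = 90.00° ✓; |NT| = 25.60 ✓; |CT| = 72.03 ✓.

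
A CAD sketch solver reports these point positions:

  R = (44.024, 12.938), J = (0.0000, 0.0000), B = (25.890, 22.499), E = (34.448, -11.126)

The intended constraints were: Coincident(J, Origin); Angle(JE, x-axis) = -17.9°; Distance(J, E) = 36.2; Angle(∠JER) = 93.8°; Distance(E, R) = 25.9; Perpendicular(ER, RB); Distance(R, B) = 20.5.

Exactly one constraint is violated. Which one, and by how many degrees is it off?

Perpendicular(ER, RB) — off by 6.10°.

J = (0.00, 0.00) ✓; JE at -17.90° ✓; |JE| = 36.20 ✓; ∠JER = 93.80° ✓; |ER| = 25.90 ✓; ∠(ER, RB) = 83.90° ✗; |RB| = 20.50 ✓.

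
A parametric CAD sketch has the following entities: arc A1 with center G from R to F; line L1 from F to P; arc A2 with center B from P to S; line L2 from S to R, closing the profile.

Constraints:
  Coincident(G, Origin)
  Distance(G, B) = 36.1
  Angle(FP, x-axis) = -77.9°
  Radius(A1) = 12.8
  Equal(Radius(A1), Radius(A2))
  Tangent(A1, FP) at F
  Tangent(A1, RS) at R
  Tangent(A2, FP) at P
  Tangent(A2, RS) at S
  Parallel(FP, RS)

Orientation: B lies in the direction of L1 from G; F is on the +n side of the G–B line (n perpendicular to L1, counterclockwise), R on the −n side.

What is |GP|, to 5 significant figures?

38.302

The slot axis is L1's direction at -77.9°, so u = (cos -77.9°, sin -77.9°) = (0.20962, -0.97778) and n = (−sin -77.9°, cos -77.9°) = (0.97778, 0.20962). G is at the origin and B lies 36.1 along u from G, so B = 36.1·u = (7.5672, -35.298). Tangency of A1 to both parallel lines with radius 12.8 puts F and R at G ± 12.8·n: F = (12.516, 2.6831), R = (-12.516, -2.6831). Equal radii place P and S the same way about B: P = B + 12.8·n = (20.083, -32.615), S = B − 12.8·n = (-4.9484, -37.981). Then |GP| = |P − G| = 38.302.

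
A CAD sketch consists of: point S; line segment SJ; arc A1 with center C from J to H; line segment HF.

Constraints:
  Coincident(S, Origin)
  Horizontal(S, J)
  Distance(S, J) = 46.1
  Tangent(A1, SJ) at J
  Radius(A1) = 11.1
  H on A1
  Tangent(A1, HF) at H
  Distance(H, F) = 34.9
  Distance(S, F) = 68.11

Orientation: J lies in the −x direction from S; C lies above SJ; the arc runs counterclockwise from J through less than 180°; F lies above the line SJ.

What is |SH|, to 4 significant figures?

38.88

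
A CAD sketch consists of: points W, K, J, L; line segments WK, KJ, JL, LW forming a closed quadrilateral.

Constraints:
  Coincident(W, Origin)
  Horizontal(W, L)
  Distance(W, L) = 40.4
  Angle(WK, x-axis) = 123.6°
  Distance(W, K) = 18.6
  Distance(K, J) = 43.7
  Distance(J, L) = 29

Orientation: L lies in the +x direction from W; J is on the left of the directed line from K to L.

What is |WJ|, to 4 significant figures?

42.05

Checks: |KJ| = 43.70 ✓; |JL| = 29.00 ✓.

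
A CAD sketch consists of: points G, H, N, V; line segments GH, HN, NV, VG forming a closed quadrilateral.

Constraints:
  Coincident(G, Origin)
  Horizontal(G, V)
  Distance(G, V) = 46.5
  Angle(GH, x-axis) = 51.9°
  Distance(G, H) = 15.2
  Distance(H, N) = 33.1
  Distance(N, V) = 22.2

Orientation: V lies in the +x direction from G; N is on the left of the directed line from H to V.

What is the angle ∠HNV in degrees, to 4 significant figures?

87.37°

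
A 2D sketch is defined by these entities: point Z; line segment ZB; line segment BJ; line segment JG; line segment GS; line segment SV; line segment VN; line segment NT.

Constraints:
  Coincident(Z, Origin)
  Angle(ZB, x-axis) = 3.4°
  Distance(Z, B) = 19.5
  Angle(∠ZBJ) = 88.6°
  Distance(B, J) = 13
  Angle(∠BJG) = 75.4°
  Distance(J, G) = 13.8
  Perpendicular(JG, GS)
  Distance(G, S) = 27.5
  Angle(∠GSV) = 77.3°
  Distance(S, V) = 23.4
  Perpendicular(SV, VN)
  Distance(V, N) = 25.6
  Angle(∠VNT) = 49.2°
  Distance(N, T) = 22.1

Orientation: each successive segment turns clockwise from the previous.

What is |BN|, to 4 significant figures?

16.60

Z is at the origin; ZB runs at 3.4° with length 19.5, so B = (19.47, 1.156). ∠ZBJ = 88.6° gives BJ at -88.00° from the x-axis; with |BJ| = 13.0, J = (19.92, -11.84). ∠BJG = 75.4° gives JG at 167.4° from the x-axis; with |JG| = 13.8, G = (6.452, -8.825). JG is perpendicular to GS, so GS runs at 77.40°; with |GS| = 27.5, S = (12.45, 18.01). ∠GSV = 77.3° gives SV at -25.30° from the x-axis; with |SV| = 23.4, V = (33.61, 8.012). The perpendicularity gives VN at right angles to SV, so VN runs at -115.3°; with |VN| = 25.6, N = (22.67, -15.13). Then |BN| = |N − B| = 16.60.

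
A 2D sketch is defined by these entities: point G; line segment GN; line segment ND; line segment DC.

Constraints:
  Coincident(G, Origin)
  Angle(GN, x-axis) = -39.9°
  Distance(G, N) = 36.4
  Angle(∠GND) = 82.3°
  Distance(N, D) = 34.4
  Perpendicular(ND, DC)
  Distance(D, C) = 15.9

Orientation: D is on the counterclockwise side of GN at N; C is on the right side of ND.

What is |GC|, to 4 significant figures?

59.77

G is at the origin; GN runs at -39.9° with length 36.4, so N = 36.4·(cos -39.9°, sin -39.9°) = (27.92, -23.35). ∠GND = 82.3°, so ND runs at -39.9° + (180° − 82.3°) = 57.80° from the x-axis; with |ND| = 34.4, D = N + 34.4·(cos 57.80°, sin 57.80°) = (46.26, 5.760). ND ⟂ DC; with |DC| = 15.9 on the right of ND, C = D + 15.9·(0.8462, -0.5329) = (59.71, -2.712). Then |GC| = |C − G| = 59.77.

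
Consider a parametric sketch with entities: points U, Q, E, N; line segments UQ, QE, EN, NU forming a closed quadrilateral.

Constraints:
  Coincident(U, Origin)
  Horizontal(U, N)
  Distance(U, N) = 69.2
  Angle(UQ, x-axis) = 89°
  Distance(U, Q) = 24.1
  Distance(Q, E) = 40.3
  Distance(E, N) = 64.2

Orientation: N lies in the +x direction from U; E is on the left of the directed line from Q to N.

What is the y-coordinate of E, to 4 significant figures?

51.10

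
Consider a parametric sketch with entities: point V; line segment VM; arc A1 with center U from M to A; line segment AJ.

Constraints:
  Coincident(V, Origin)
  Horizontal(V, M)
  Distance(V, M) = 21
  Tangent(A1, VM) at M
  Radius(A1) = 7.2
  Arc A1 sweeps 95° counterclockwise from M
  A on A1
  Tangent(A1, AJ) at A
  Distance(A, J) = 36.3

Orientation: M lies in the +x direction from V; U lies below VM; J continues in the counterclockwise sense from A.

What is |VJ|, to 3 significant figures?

47.2

V is at the origin; VM is horizontal with |VM| = 21.0 and M on the +x side, so M = (21.0, 0.00). The tangent condition forces UM to be normal to VM, so U = M + (0, -7.2) = (21.0, -7.20). On A1, M sits at bearing 90° from U; a 95° counterclockwise sweep puts A at bearing 185°, so A = U + 7.2·(cos 185°, sin 185°) = (13.8, -7.83). A1 meets AJ tangentially, so UA is at right angles to AJ, so AJ runs along (−sin 185°, cos 185°); with |AJ| = 36.3, J = (17.0, -44.0). Then |VJ| = |J − V| = 47.2.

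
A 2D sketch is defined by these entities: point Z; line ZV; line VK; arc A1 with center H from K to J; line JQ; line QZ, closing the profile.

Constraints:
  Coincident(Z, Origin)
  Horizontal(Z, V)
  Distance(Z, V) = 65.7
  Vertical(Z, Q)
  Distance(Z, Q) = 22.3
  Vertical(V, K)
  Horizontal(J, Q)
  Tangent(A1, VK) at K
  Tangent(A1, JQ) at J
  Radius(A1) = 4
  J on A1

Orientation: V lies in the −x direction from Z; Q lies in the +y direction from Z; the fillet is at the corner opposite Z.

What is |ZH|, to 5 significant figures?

64.357

Z is at the origin; ZV is horizontal with |ZV| = 65.7 and V on the −x side, so V = (-65.700, 0.0000). Z and Q share the same x with |ZQ| = 22.3 and Q on the +y side, so Q = (0.0000, 22.300). The virtual corner opposite Z is at (-65.700, 22.300). Since A1 is tangent to VK there, HK ⟂ VK and tangency of A1 to JQ means the radius HJ is perpendicular to JQ, with radius 4.0, so the center H sits 4.0 in from both sides at H = (-61.700, 18.300). Then |ZH| = |H − Z| = 64.357.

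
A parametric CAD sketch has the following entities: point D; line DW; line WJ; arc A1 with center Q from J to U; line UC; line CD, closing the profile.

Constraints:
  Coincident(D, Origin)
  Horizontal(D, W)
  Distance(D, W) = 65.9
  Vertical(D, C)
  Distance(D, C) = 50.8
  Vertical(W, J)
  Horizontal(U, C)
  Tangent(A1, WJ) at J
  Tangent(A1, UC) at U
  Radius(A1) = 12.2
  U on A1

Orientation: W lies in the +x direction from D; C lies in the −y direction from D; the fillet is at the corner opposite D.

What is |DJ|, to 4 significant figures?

76.37

D is at the origin; D and W share the same y with |DW| = 65.9 and W on the +x side, so W = (65.90, 0.000). D and C share the same x with |DC| = 50.8 and C on the −y side, so C = (0.000, -50.80). The virtual corner opposite D is at (65.90, -50.80). A1 meets WJ tangentially, so QJ is at right angles to WJ and tangency of A1 to UC means the radius QU is perpendicular to UC, with radius 12.2, so the center Q sits 12.2 in from both sides at Q = (53.70, -38.60). That places the tangent points at J = (65.90, -38.60) on WJ and U = (53.70, -50.80) on UC. Then |DJ| = |J − D| = 76.37.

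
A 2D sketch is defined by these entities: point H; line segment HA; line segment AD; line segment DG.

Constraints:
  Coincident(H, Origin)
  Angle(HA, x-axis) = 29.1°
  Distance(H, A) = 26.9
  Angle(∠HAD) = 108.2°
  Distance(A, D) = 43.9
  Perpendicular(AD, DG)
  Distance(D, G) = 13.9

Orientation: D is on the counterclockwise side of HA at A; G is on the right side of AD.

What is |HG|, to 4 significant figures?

65.51

∠HAD = 108.2°, so AD runs at 29.1° + (180° − 108.2°) = 100.9° from the x-axis; with |AD| = 43.9, D = A + 43.9·(cos 100.9°, sin 100.9°) = (15.20, 56.19). AD ⟂ DG; with |DG| = 13.9 on the right of AD, G = D + 13.9·(0.9820, 0.1891) = (28.85, 58.82). Then |HG| = |G − H| = 65.51.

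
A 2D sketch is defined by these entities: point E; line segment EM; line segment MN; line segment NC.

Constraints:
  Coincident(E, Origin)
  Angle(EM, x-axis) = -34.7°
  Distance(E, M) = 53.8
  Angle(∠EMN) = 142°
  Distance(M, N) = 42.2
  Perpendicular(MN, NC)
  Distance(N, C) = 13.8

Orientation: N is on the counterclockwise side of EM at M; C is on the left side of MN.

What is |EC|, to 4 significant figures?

86.77

∠EMN = 142.0°, so MN runs at -34.7° + (180° − 142.0°) = 3.300° from the x-axis; with |MN| = 42.2, N = M + 42.2·(cos 3.300°, sin 3.300°) = (86.36, -28.20). MN ⟂ NC; with |NC| = 13.8 on the left of MN, C = N + 13.8·(-0.05756, 0.9983) = (85.57, -14.42). Then |EC| = |C − E| = 86.77.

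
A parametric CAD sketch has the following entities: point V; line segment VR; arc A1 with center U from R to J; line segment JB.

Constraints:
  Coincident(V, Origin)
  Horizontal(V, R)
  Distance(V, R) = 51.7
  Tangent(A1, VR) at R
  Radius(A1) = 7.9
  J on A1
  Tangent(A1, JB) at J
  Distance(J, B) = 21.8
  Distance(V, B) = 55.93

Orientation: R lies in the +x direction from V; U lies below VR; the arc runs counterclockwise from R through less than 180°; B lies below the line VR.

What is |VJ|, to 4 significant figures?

44.78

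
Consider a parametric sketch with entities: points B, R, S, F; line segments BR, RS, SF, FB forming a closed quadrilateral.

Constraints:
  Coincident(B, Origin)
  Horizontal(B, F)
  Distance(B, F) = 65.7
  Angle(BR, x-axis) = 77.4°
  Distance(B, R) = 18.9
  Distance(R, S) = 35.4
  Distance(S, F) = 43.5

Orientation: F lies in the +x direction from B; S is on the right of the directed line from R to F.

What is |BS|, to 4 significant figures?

26.11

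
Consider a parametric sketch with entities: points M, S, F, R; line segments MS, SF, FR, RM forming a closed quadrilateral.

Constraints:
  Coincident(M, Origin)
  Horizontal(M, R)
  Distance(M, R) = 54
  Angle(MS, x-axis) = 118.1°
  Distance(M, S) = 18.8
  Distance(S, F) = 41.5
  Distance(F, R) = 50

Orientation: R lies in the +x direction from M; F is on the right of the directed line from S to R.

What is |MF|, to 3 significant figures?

22.8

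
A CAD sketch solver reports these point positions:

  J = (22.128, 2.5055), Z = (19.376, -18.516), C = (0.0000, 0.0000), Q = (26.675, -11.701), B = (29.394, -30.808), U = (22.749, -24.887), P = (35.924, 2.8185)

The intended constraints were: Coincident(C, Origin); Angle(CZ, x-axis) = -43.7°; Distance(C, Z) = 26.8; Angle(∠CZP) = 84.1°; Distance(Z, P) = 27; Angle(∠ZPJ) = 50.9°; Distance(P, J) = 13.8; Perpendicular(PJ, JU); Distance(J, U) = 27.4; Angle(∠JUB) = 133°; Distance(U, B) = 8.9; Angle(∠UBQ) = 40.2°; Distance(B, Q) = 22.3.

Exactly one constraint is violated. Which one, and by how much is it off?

Distance(B, Q) = 22.3 — off by 3.00.

C = (0.00, 0.00) ✓; CZ at -43.70° ✓; |CZ| = 26.80 ✓; ∠CZP = 84.10° ✓; |ZP| = 27.00 ✓; ∠ZPJ = 50.90° ✓; |PJ| = 13.80 ✓; ∠(PJ, JU) = 90.00° ✓; |JU| = 27.40 ✓; ∠JUB = 133.0° ✓; |UB| = 8.900 ✓; ∠UBQ = 40.20° ✓; |BQ| = 19.30 ✗.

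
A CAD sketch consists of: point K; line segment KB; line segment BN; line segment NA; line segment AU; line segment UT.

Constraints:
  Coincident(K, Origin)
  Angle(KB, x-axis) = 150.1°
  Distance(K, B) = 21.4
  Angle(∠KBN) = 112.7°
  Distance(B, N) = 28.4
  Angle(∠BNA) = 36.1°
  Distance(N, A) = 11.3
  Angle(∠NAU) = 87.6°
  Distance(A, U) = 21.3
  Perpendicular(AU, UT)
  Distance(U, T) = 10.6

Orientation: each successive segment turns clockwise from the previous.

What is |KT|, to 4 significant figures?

44.13

∠NAU = 87.6° gives AU at -153.5° from the x-axis; with |AU| = 21.3, U = (-28.59, 19.45). AU ⟂ UT, so UT runs at 116.5°; with |UT| = 10.6, T = (-33.32, 28.93). Then |KT| = |T − K| = 44.13.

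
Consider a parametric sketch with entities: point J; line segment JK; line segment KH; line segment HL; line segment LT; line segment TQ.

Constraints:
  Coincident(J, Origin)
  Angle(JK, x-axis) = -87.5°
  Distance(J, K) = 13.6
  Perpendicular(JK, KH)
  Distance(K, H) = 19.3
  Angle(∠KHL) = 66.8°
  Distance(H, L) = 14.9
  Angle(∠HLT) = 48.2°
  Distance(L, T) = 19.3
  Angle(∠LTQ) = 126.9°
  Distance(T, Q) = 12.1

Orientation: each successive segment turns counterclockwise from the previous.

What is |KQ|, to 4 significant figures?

18.16

J is at the origin; JK runs at -87.5° with length 13.6, so K = (0.5932, -13.59). JK ⟂ KH, so KH runs at 2.500°; with |KH| = 19.3, H = (19.87, -12.75). ∠KHL = 66.8° gives HL at 115.7° from the x-axis; with |HL| = 14.9, L = (13.41, 0.6808). ∠HLT = 48.2° gives LT at -112.5° from the x-axis; with |LT| = 19.3, T = (6.028, -17.15). ∠LTQ = 126.9° gives TQ at -59.40° from the x-axis; with |TQ| = 12.1, Q = (12.19, -27.57). Then |KQ| = |Q − K| = 18.16.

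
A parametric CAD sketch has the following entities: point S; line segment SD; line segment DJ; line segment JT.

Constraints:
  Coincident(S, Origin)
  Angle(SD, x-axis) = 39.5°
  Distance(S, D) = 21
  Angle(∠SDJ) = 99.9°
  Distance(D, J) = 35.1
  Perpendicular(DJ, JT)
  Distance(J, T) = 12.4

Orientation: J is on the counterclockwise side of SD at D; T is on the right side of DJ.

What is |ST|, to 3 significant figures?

50.9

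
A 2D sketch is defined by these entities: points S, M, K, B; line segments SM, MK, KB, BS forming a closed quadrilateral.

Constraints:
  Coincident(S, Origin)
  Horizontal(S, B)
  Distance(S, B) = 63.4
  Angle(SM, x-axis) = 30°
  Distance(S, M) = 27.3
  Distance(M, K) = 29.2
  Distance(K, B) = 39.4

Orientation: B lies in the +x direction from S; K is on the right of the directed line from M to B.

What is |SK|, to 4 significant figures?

31.15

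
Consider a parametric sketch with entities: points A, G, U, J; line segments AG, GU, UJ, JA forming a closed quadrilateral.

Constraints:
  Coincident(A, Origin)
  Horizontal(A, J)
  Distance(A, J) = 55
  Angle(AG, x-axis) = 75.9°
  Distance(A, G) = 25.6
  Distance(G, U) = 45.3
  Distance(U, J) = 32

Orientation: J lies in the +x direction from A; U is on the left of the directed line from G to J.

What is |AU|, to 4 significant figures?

60.08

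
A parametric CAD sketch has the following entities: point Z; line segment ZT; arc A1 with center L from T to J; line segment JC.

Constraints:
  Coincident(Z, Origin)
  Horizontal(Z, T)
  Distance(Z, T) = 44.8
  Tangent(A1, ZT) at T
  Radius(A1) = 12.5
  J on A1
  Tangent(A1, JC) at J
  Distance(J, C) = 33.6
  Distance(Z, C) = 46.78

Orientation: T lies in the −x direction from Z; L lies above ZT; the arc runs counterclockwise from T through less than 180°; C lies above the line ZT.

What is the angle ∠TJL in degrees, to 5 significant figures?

53.693°

Checks: Z = (0.00, 0.00) ✓; |LJ| = 12.50 ✓; ∠(LJ, JC) = 90.00° ✓; |JC| = 33.60 ✓; |ZC| = 46.78 ✓.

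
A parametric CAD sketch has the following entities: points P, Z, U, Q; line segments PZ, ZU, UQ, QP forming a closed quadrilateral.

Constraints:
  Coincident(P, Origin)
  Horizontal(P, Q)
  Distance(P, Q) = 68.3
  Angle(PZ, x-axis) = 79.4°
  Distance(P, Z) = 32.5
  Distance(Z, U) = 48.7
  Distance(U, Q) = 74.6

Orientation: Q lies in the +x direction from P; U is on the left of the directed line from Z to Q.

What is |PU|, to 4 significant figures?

78.35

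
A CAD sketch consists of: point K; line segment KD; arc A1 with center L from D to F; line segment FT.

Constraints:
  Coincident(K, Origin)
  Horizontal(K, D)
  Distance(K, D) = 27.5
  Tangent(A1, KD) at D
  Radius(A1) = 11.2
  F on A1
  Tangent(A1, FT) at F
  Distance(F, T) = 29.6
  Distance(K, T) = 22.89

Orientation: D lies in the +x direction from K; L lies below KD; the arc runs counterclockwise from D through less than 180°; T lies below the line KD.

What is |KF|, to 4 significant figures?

20.18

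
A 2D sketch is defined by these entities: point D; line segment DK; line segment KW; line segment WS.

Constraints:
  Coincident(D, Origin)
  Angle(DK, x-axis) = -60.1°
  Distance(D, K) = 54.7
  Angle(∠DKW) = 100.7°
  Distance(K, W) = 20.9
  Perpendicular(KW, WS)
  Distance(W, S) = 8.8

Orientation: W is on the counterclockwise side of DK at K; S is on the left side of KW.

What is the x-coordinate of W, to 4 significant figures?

47.00

D is at the origin; DK runs at -60.1° with length 54.7, so K = 54.7·(cos -60.1°, sin -60.1°) = (27.27, -47.42). ∠DKW = 100.7°, so KW runs at -60.1° + (180° − 100.7°) = 19.20° from the x-axis; with |KW| = 20.9, W = K + 20.9·(cos 19.20°, sin 19.20°) = (47.00, -40.55). So W.x = 47.00.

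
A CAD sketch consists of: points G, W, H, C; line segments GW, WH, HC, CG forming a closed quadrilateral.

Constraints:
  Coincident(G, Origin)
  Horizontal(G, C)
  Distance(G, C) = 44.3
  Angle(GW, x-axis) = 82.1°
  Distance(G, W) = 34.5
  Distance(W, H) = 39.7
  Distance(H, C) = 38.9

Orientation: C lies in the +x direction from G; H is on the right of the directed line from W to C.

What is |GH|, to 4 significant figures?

7.997

Checks: G.y = 0.00, C.y = 0.00 ✓; |WH| = 39.70 ✓; |HC| = 38.90 ✓.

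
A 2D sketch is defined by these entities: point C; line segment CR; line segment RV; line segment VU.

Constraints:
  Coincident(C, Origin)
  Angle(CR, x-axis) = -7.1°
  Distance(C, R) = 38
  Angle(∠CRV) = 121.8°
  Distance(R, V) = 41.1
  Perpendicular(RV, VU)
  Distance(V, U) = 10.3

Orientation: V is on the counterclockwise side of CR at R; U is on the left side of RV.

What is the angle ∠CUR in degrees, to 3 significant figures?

33.9°

C is at the origin; CR runs at -7.1° with length 38.0, so R = 38.0·(cos -7.1°, sin -7.1°) = (37.7, -4.70). ∠CRV = 121.8°, so RV runs at -7.1° + (180° − 121.8°) = 51.1° from the x-axis; with |RV| = 41.1, V = R + 41.1·(cos 51.1°, sin 51.1°) = (63.5, 27.3). RV ⟂ VU; with |VU| = 10.3 on the left of RV, U = V + 10.3·(-0.778, 0.628) = (55.5, 33.8). Then cos ∠CUR = UC·UR / (|UC||UR|), giving 33.9°.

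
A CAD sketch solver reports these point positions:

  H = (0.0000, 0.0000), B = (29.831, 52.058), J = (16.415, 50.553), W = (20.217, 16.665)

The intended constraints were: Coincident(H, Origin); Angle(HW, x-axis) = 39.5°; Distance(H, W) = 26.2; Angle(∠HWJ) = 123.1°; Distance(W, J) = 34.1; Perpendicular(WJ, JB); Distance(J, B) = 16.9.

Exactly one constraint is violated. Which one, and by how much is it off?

Distance(J, B) = 16.9 — off by 3.40.

H = (0.00, 0.00) ✓; HW at 39.50° ✓; |HW| = 26.20 ✓; ∠HWJ = 123.1° ✓; |WJ| = 34.10 ✓; ∠(WJ, JB) = 90.00° ✓; |JB| = 13.50 ✗.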